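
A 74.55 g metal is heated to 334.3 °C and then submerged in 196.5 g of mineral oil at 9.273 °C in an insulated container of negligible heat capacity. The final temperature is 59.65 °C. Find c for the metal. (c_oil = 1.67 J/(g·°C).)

m_s c (T_s − T_f) = m_oil c_oil (T_f − T_0):
74.55·c·(334.3 − 59.65) = 196.5·1.67·(59.65 − 9.273)
20475 c = 16531  ⇒  c ≈ 0.8074 J/(g·°C)

c ≈ 0.807 J/(g·°C)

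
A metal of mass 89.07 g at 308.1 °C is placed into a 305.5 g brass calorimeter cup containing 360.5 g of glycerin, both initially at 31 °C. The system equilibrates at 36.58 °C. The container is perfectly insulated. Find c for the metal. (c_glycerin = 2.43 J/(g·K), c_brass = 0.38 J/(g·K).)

Let T be the final temperature. ΣQ_i = 0:
89.07·c·(36.58 − 308.1) + 360.5·2.43·(36.58 − 31) + 305.5·0.38·(36.58 − 31) = 0
-24184 c = -5535.9
c = -5535.9/-24184 ≈ 0.2289 J/(g·K)

c ≈ 0.229 J/(g·K)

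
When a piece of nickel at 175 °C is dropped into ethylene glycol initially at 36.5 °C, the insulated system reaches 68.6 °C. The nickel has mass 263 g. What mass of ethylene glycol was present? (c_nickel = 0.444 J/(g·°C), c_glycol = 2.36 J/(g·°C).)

Setting the total heat transfer to zero:
263×0.444×(68.6 − 175) + m×2.36×(68.6 − 36.5) = 0
75.76 m = 12425
m = 12425/75.76 ≈ 164 g

m ≈ 164 g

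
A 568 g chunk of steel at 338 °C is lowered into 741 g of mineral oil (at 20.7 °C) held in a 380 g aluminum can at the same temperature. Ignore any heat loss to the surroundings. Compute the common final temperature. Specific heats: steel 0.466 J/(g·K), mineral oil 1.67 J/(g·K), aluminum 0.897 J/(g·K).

T_f = Σ m_i c_i T_i / Σ m_i c_i:
T_f = (264.69·338 + 1237.5·20.7 + 340.86·20.7) / (264.69 + 1237.5 + 340.86)
    = 122136 / 1843 ≈ 66.27 °C

T_f ≈ 66.3 °C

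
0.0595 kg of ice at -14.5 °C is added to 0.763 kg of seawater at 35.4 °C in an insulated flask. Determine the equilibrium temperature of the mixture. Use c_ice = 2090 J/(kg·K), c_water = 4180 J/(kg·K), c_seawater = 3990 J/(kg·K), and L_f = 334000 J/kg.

T_f ≈ 26.1 °C

Net heat exchanged in the isolated system is zero:
ice -14.5→0 °C: 0.0595×2090×14.5 = 1803.1; melt ice: 0.0595×334000 = 19873; warm the meltwater: 248.71 T; seawater: 3044.4(T − 35.4)
3293.1 T = 107771 − 21676 = 86095
T ≈ 26.14 °C. Since T > 0 °C, the all-ice-melts assumption holds.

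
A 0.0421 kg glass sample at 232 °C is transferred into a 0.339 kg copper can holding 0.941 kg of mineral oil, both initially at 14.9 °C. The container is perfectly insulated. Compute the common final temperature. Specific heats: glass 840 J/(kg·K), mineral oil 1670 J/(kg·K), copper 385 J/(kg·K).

T_f ≈ 19.3 °C

T_f = Σ m_i c_i T_i / Σ m_i c_i:
T_f = (35.36*232 + 1571.5*14.9 + 130.52*14.9) / (35.36 + 1571.5 + 130.52)
    = 33564 / 1737.3 ≈ 19.32 °C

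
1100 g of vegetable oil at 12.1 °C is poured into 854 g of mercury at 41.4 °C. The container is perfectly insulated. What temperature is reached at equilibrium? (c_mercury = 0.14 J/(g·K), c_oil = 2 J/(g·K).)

Energy conservation, ΣQ = 0:
854·0.14·(T − 41.4) + 1100·2·(T − 12.1) = 0
119.56(T − 41.4) + 2200(T − 12.1) = 0
2319.6 T = 31570
T ≈ 13.61 °C

T_f ≈ 13.6 °C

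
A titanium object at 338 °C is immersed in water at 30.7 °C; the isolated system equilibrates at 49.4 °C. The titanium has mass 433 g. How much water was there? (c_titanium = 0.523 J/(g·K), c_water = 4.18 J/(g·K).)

m ≈ 836 g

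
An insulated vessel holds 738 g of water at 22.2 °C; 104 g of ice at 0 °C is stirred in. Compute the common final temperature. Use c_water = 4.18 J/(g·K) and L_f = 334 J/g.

Heat gained plus heat lost sum to zero:
melt ice: 104×334 = 34736; warm the meltwater: 434.72 T; water cools: 738×4.18×(T − 22.2) = 3084.8(T − 22.2)
3519.6 T = 68483 − 34736 = 33747
T ≈ 9.59 °C. Since T > 0 °C, the all-ice-melts assumption holds.

T_f ≈ 9.6 °C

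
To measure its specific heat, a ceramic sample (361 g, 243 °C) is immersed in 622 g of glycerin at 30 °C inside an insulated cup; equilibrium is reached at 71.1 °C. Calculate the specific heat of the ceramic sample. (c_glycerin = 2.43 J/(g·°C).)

c ≈ 1 J/(g·°C)

Heat lost by the ceramic sample = heat gained by the glycerin:
361·c·(243 − 71.1) = 622·2.43·(71.1 − 30)
62056 c = 62121  ⇒  c ≈ 1.001 J/(g·°C)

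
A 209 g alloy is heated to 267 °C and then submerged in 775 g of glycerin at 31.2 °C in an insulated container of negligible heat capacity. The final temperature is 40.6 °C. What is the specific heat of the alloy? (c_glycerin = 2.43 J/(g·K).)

c ≈ 0.374 J/(g·K)

m_s c (T_s − T_f) = m_glycerin c_glycerin (T_f − T_0):
209×c×(267 − 40.6) = 775×2.43×(40.6 − 31.2)
47318 c = 17703  ⇒  c ≈ 0.3741 J/(g·K)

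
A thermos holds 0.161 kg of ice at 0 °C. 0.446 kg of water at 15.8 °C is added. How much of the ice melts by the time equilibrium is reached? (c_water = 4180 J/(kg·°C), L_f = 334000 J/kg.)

Cooling the water to 0 °C releases 0.446×4180×15.8 = 29456 J.
To melt every bit of ice: 0.161×334000 = 53774 J.
Since 29456 < 53774 J, not all the ice melts; equilibrium is at 0 °C.
m_melted×334000 = 29456  ⇒  m_melted ≈ 0.08819 kg.

m_melted ≈ 0.0882 kg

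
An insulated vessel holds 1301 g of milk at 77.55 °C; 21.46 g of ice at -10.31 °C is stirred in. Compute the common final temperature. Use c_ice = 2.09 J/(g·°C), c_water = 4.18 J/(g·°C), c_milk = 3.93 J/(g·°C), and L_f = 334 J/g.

T_f ≈ 74.7 °C

Taking heat into each body as positive, Σ m c ΔT = 0:
ice -10.31→0 °C: 21.46×2.09×10.31 = 462.42; melt ice: 21.46×334 = 7167.6; meltwater 0→T: 21.46×4.18×T = 89.7 T; milk: 5112.9(T − 77.55)
5202.6 T = 396508 − 7630.1 = 388878
T ≈ 74.75 °C. Since T > 0 °C, the all-ice-melts assumption holds.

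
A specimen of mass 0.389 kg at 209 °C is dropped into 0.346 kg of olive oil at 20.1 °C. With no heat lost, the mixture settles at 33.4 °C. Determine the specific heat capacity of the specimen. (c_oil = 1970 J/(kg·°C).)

c ≈ 133 J/(kg·°C)

Taking heat into each body as positive, Σ m c ΔT = 0:
0.389×c×(33.4 − 209) + 0.346×1970×(33.4 − 20.1) = 0
-68.31 c = -9065.5
c = -9065.5/-68.31 ≈ 132.7 J/(kg·°C)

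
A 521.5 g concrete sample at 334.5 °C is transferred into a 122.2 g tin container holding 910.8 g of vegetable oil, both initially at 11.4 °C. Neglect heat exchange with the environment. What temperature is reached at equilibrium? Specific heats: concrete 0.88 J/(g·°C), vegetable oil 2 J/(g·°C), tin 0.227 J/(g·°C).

T_f ≈ 75.6 °C

Conservation of energy gives ΣQ = 0:
521.5·0.88·(T − 334.5) + 910.8·2·(T − 11.4) + 122.2·0.227·(T − 11.4) = 0
458.92(T − 334.5) + 1821.6(T − 11.4) + 27.74(T − 11.4) = 0
2308.3 T = 174591
T ≈ 75.64 °C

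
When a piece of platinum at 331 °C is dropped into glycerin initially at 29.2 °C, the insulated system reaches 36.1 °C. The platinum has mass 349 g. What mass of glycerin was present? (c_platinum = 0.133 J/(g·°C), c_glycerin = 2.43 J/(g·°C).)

Heat lost by the platinum = heat gained by the glycerin:
349×0.133×(331 − 36.1) = m×2.43×(36.1 − 29.2)
16.77 m = 13688  ⇒  m ≈ 816.4 g

m ≈ 816 g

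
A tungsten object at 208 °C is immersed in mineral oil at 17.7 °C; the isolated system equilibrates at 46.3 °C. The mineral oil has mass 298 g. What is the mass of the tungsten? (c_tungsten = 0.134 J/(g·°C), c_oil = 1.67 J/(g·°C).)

Heat lost by the tungsten = heat gained by the oil:
m×0.134×(208 − 46.3) = 298×1.67×(46.3 − 17.7)
21.67 m = 14233  ⇒  m ≈ 656.9 g

m ≈ 657 g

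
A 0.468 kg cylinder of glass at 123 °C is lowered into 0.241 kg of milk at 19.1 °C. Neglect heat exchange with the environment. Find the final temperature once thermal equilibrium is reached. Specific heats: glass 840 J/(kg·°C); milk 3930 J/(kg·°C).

T_f ≈ 49.6 °C

Taking heat into each body as positive, Σ m c ΔT = 0:
0.468·840·(T − 123) + 0.241·3930·(T − 19.1) = 0
393.12(T − 123) + 947.13(T − 19.1) = 0
1340.2 T = 66444
T ≈ 49.58 °C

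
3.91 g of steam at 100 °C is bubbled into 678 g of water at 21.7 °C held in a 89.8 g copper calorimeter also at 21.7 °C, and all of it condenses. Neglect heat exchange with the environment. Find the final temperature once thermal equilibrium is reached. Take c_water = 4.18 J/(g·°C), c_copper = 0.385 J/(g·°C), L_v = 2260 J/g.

Energy balance with sensible and latent terms:
latent heat released on condensation: 3.91·2260 = 8836.6
  condensate cools 100→T: 3.91·4.18·(T − 100) = 16.34(T − 100)
  original water: 2834(T − 21.7)
  cup: 34.57(T − 21.7)
2885 T = 8836.6 + 1634.4 + 62249 = 72720
T ≈ 25.21 °C, under the boiling point, so the assumption holds.

T_f ≈ 25.2 °C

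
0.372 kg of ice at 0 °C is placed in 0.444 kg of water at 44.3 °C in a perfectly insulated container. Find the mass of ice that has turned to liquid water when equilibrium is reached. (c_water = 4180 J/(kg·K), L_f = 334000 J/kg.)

Cooling the water to 0 °C releases 0.444×4180×44.3 = 82217 J.
To melt every bit of ice: 0.372×334000 = 124248 J.
82217 J < 124248 J, so only part of the ice melts and the system sits at 0 °C.
m_melted×334000 = 82217  ⇒  m_melted ≈ 0.2462 kg.

m_melted ≈ 0.246 kg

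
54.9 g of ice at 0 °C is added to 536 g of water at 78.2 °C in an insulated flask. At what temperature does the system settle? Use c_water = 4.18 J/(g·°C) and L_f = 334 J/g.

Net heat exchanged in the isolated system is zero:
fusion: m_ice L_f = 54.9×334 = 18337
  meltwater 0→T: 54.9×4.18×T = 229.48 T
  water: 2240.5(T − 78.2)
2470 T = 175206 − 18337 = 156869
T ≈ 63.51 °C — above 0 °C, consistent with complete melting.

T_f ≈ 63.5 °C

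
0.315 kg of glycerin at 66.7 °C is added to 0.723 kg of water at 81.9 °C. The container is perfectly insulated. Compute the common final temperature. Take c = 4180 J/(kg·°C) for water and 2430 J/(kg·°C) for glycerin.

Setting the total heat transfer to zero:
0.723*4180*(T − 81.9) + 0.315*2430*(T − 66.7) = 0
(3022.1 + 765.45) T = 3022.1*81.9 + 765.45*66.7
T ≈ 78.83 °C

T_f ≈ 78.8 °C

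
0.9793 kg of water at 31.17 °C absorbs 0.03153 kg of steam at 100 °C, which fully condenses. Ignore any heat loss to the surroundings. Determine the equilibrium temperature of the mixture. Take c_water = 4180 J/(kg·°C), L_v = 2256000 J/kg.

Heat gained plus heat lost sum to zero:
latent heat released on condensation: 0.03153×2256000 = 71132
  condensed water 100 °C→T: 131.8(T − 100)
  water warms: 0.9793×4180×(T − 31.17) = 4093.5(T − 31.17)
4225.3 T = 71132 + 13180 + 127594 = 211905
T ≈ 50.15 °C (< 100 °C, so full condensation is consistent).

T_f ≈ 50.2 °C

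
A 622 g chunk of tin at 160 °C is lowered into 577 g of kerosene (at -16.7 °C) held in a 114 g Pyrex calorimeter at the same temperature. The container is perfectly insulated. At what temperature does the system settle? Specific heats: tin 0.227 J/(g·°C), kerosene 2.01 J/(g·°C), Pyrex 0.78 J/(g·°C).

T_f ≈ 1.3 °C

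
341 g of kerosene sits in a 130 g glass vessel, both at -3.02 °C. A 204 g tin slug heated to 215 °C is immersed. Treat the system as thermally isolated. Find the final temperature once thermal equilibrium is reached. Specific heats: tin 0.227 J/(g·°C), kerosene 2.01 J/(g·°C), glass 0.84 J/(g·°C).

T_f ≈ 9.0 °C

Conservation of energy gives ΣQ = 0:
204·0.227·(T − 215) + 341·2.01·(T − (-3.02)) + 130·0.84·(T − (-3.02)) = 0
46.31(T − 215) + 685.41(T − (-3.02)) + 109.2(T − (-3.02)) = 0
(46.31 + 685.41 + 109.2) T = 46.31·215 + 685.41·(-3.02) + 109.2·(-3.02)
T ≈ 8.99 °C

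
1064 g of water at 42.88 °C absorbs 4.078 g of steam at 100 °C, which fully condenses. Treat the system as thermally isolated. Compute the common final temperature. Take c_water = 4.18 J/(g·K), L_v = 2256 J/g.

Let T be the final temperature. ΣQ_i = 0:
steam→water at 100 °C releases m L_v = 4.078·2256 = 9200; condensed water 100 °C→T: 17.05(T − 100); original water: 4447.5(T − 42.88)
4464.6 T = 9200 + 1704.6 + 190710 = 201614
T ≈ 45.16 °C (< 100 °C, so full condensation is consistent).

T_f ≈ 45.2 °C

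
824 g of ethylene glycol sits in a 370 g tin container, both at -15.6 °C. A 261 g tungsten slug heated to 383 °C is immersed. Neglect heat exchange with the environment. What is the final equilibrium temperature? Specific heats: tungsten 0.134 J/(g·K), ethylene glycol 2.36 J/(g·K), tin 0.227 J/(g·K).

T_f is the heat-capacity-weighted average of the initial temperatures:
T_f = (34.97*383 + 1944.6*(-15.6) + 83.99*(-15.6)) / (34.97 + 1944.6 + 83.99)
    = -18252 / 2063.6 ≈ -8.84 °C

T_f ≈ -8.8 °C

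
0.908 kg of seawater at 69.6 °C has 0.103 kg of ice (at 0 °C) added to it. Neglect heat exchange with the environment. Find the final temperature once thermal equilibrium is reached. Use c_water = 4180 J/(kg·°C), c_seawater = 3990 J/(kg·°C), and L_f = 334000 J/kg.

T_f ≈ 53.7 °C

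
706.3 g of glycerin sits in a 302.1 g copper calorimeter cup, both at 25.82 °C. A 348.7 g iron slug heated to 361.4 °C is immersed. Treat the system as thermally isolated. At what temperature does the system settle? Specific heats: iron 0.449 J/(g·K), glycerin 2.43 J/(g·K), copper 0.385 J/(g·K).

T_f = Σ m_i c_i T_i / Σ m_i c_i:
T_f = (156.57×361.4 + 1716.3×25.82 + 116.31×25.82) / (156.57 + 1716.3 + 116.31)
    = 103901 / 1989.2 ≈ 52.23 °C

T_f ≈ 52.2 °C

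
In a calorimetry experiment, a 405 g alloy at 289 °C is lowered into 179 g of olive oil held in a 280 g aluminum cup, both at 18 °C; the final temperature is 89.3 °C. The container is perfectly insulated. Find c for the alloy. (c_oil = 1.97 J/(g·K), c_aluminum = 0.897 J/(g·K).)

Let T be the final temperature. ΣQ_i = 0:
405·c·(89.3 − 289) + 179·1.97·(89.3 − 18) + 280·0.897·(89.3 − 18) = 0
-80878 c = -43050
c = -43050/-80878 ≈ 0.5323 J/(g·K)

c ≈ 0.532 J/(g·K)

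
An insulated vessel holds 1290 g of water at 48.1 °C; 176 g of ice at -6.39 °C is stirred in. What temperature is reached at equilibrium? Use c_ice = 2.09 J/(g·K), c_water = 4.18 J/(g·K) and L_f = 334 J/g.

T_f ≈ 32.3 °C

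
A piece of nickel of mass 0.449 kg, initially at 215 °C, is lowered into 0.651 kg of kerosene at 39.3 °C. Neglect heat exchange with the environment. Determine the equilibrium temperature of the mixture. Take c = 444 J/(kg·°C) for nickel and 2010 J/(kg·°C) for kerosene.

T_f ≈ 62.5 °C

Set heat shed by the hot body equal to heat absorbed by the cold body:
0.449·444·(215 − T) = 0.651·2010·(T − 39.3)
199.36(215 − T) = 1308.5(T − 39.3)
1507.9 T = 94286  ⇒  T ≈ 62.53 °C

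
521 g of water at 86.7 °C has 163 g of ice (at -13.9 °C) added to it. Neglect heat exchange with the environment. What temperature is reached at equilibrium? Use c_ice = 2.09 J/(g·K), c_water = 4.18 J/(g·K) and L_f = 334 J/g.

T_f ≈ 45.3 °C

Setting the total heat transfer to zero:
warm ice to 0 °C: 163·2.09·(0 − (-13.9)) = 4735.3; melt ice: 163·334 = 54442; warm the meltwater: 681.34 T; water cools: 521·4.18·(T − 86.7) = 2177.8(T − 86.7)
2859.1 T = 188814 − 59177 = 129636
T ≈ 45.34 °C — above 0 °C, consistent with complete melting.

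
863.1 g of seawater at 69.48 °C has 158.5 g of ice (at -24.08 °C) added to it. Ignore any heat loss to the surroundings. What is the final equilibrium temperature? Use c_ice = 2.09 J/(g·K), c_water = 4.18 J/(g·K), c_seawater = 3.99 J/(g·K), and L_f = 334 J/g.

Taking heat into each body as positive, Σ m c ΔT = 0:
ice -24.08→0 °C: 158.5·2.09·24.08 = 7976.9
  latent heat to melt: 158.5·334 = 52939
  warm the meltwater: 662.53 T
  seawater cools: 863.1·3.99·(T − 69.48) = 3443.8(T − 69.48)
4106.3 T = 239273 − 60916 = 178357
T ≈ 43.44 °C. Since T > 0 °C, the all-ice-melts assumption holds.

T_f ≈ 43.4 °C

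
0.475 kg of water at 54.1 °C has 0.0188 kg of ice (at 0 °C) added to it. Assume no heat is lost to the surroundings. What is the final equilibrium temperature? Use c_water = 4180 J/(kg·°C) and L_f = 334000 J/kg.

Let T be the final temperature. ΣQ_i = 0:
latent heat to melt: 0.0188·334000 = 6279.2; warm the meltwater: 78.58 T; water cools: 0.475·4180·(T − 54.1) = 1985.5(T − 54.1)
2064.1 T = 107416 − 6279.2 = 101136
T ≈ 49.00 °C — above 0 °C, consistent with complete melting.

T_f ≈ 49.0 °C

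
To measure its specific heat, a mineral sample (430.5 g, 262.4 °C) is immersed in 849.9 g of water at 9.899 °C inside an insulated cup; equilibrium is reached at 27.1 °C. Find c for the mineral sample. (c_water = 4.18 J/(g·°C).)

Net heat exchanged in the isolated system is zero:
430.5·c·(27.1 − 262.4) + 849.9·4.18·(27.1 − 9.899) = 0
-101297 c = -61108
c = -61108/-101297 ≈ 0.6033 J/(g·°C)

c ≈ 0.603 J/(g·°C)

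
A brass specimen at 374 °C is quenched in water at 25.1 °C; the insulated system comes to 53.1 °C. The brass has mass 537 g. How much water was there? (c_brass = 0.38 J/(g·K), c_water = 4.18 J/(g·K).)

m ≈ 559 g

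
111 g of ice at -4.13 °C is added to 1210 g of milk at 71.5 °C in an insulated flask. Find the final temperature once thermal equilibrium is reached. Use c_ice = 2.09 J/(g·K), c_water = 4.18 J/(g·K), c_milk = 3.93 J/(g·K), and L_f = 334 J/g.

Net heat exchanged in the isolated system is zero:
warm ice to 0 °C: 111·2.09·(0 − (-4.13)) = 958.12; latent heat to melt: 111·334 = 37074; warm the meltwater: 463.98 T; milk: 4755.3(T − 71.5)
5219.3 T = 340004 − 38032 = 301972
T ≈ 57.86 °C (positive, so assuming full melt was valid).

T_f ≈ 57.9 °C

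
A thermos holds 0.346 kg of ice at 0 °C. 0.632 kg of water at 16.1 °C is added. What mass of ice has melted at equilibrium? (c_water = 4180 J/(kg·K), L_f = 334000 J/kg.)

Cooling the water to 0 °C releases 0.632·4180·16.1 = 42532 J.
Melting all 0.346 kg of ice would need 0.346·334000 = 115564 J.
That's not enough to melt it all — equilibrium is at 0 °C with ice remaining.
Mass melted = 42532/334000 ≈ 0.1273 kg.

m_melted ≈ 0.127 kg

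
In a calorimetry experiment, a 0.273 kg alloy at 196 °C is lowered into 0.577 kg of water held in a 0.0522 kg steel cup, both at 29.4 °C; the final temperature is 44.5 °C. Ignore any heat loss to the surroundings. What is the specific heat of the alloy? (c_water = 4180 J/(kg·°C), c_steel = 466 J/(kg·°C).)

Conservation of energy gives ΣQ = 0:
0.273·c·(44.5 − 196) + 0.577·4180·(44.5 − 29.4) + 0.0522·466·(44.5 − 29.4) = 0
-41.36 c = -36786
c = -36786/-41.36 ≈ 889.4 J/(kg·°C)

c ≈ 889 J/(kg·°C)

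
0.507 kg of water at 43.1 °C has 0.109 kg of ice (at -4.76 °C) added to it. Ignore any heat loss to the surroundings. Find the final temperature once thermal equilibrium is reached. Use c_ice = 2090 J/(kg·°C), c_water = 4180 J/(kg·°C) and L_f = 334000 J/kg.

T_f ≈ 20.9 °C

Energy balance with sensible and latent terms:
ice -4.76→0 °C: 0.109·2090·4.76 = 1084.4
  latent heat to melt: 0.109·334000 = 36406
  meltwater 0→T: 0.109·4180·T = 455.62 T
  water cools: 0.507·4180·(T − 43.1) = 2119.3(T − 43.1)
2574.9 T = 91340 − 37490 = 53850
T ≈ 20.91 °C (positive, so assuming full melt was valid).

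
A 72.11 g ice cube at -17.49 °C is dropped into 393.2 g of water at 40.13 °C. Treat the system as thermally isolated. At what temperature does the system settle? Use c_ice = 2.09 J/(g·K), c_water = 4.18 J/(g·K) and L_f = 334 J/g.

T_f ≈ 20.2 °C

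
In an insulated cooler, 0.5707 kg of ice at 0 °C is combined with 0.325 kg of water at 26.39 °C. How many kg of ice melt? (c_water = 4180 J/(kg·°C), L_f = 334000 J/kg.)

Water can give up m c ΔT = 0.325·4180·26.39 = 35851 J before reaching 0 °C.
Melting all 0.5707 kg of ice would need 0.5707·334000 = 190614 J.
That's not enough to melt it all — equilibrium is at 0 °C with ice remaining.
m_melt = 35851 / L_f = 0.1073 kg.

m_melted ≈ 0.107 kg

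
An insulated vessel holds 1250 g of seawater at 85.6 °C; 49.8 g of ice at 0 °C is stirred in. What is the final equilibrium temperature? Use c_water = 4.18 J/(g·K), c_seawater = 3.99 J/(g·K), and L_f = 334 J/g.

Heat gained plus heat lost sum to zero:
melt ice: 49.8·334 = 16633; meltwater 0→T: 49.8·4.18·T = 208.16 T; seawater cools: 1250·3.99·(T − 85.6) = 4987.5(T − 85.6)
5195.7 T = 426930 − 16633 = 410297
T ≈ 78.97 °C (positive, so assuming full melt was valid).

T_f ≈ 79.0 °C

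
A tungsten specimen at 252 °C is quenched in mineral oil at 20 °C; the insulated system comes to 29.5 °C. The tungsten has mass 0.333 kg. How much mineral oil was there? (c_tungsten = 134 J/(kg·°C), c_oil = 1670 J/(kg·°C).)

m ≈ 0.626 kg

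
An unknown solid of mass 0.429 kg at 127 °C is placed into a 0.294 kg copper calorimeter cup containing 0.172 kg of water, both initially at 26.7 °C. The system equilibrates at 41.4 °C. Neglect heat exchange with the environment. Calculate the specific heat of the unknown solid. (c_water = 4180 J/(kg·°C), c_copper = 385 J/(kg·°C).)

Energy conservation, ΣQ = 0:
0.429·c·(41.4 − 127) + 0.172·4180·(41.4 − 26.7) + 0.294·385·(41.4 − 26.7) = 0
-36.72 c = -12233
c = -12233/-36.72 ≈ 333.1 J/(kg·°C)

c ≈ 333 J/(kg·°C)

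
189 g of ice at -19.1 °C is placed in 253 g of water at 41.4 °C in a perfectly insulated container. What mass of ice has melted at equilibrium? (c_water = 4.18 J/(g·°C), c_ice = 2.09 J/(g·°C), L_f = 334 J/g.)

m_melted ≈ 108 g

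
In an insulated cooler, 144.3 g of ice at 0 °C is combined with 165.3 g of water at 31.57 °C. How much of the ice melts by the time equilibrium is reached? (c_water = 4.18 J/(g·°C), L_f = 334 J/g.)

Water can give up m c ΔT = 165.3×4.18×31.57 = 21813 J before reaching 0 °C.
Fully melting the ice requires m_ice L_f = 144.3×334 = 48196 J.
That's not enough to melt it all — equilibrium is at 0 °C with ice remaining.
m_melted×334 = 21813  ⇒  m_melted ≈ 65.31 g.

m_melted ≈ 65.3 g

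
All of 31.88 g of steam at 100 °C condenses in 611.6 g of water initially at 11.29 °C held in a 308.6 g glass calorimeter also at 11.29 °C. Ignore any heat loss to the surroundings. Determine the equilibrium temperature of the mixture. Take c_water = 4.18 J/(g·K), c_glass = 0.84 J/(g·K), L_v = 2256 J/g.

T_f ≈ 39.7 °C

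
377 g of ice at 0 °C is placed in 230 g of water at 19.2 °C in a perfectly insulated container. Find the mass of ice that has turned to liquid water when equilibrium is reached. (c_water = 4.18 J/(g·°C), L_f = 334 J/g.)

Water can give up m c ΔT = 230×4.18×19.2 = 18459 J before reaching 0 °C.
To melt every bit of ice: 377×334 = 125918 J.
That's not enough to melt it all — equilibrium is at 0 °C with ice remaining.
m_melt = 18459 / L_f = 55.27 g.

m_melted ≈ 55.3 g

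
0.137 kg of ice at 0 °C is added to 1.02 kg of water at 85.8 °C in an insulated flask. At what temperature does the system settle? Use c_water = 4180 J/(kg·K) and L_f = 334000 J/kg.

Heat gained plus heat lost sum to zero:
melt ice: 0.137·334000 = 45758; warm the meltwater: 572.66 T; water cools: 1.02·4180·(T − 85.8) = 4263.6(T − 85.8)
4836.3 T = 365817 − 45758 = 320059
T ≈ 66.18 °C (positive, so assuming full melt was valid).

T_f ≈ 66.2 °C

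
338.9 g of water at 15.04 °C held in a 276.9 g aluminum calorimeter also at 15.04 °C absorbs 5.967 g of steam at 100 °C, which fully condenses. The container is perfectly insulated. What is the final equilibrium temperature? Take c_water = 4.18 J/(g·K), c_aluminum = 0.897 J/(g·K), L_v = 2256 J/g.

Setting the total heat transfer to zero:
steam→water at 100 °C releases m L_v = 5.967×2256 = 13462
  condensed water 100 °C→T: 24.94(T − 100)
  original water: 1416.6(T − 15.04)
  cup: 248.38(T − 15.04)
1689.9 T = 13462 + 2494.2 + 25041 = 40997
T ≈ 24.26 °C, under the boiling point, so the assumption holds.

T_f ≈ 24.3 °C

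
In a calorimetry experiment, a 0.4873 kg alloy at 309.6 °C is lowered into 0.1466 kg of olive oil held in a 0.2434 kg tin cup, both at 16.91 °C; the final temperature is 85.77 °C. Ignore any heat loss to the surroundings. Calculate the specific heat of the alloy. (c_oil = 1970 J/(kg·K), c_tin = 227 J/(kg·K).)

c ≈ 217 J/(kg·K)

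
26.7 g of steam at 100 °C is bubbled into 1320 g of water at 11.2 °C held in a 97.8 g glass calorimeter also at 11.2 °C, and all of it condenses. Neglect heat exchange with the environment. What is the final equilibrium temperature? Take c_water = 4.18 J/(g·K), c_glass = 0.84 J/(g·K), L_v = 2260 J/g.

T_f ≈ 23.5 °C

Energy conservation, ΣQ = 0:
latent heat released on condensation: 26.7×2260 = 60342; condensed water 100 °C→T: 111.61(T − 100); water warms: 1320×4.18×(T − 11.2) = 5517.6(T − 11.2); glass cup: 97.8×0.84×(T − 11.2) = 82.15(T − 11.2)
5711.4 T = 60342 + 11161 + 62717 = 134220
T ≈ 23.50 °C, under the boiling point, so the assumption holds.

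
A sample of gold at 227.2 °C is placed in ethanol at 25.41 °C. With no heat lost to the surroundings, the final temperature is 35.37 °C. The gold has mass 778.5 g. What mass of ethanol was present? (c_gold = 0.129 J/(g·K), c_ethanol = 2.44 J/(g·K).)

m ≈ 793 g

|Q_gold| = |Q_ethanol|:
778.5×0.129×(227.2 − 35.37) = m×2.44×(35.37 − 25.41)
24.3 m = 19265  ⇒  m ≈ 792.7 g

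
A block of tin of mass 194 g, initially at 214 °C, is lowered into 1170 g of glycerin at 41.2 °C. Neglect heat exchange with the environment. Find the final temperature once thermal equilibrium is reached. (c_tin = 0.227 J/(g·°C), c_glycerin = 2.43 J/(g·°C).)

T_f ≈ 43.8 °C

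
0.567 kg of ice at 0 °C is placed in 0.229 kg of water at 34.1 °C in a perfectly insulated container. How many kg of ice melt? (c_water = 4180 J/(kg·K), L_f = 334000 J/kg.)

Heat available from the water dropping to 0 °C: 0.229·4180·34.1 = 32641 J.
To melt every bit of ice: 0.567·334000 = 189378 J.
Since 32641 < 189378 J, not all the ice melts; equilibrium is at 0 °C.
m_melt = 32641 / L_f = 0.09773 kg.

m_melted ≈ 0.0977 kg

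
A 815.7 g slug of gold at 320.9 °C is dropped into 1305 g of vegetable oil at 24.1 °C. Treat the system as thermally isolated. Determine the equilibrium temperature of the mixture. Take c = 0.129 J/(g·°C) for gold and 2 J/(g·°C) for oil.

T_f ≈ 35.6 °C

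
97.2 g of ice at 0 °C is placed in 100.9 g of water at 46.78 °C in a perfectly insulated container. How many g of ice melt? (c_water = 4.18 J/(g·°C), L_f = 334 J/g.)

m_melted ≈ 59.1 g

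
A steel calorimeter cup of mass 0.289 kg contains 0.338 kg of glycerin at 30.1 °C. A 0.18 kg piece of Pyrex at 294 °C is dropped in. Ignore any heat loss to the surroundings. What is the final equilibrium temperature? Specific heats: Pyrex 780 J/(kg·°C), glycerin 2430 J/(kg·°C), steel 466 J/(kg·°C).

T_f ≈ 63.9 °C

Taking heat into each body as positive, Σ m c ΔT = 0:
0.18*780*(T − 294) + 0.338*2430*(T − 30.1) + 0.289*466*(T − 30.1) = 0
140.4(T − 294) + 821.34(T − 30.1) + 134.67(T − 30.1) = 0
(140.4 + 821.34 + 134.67) T = 140.4*294 + 821.34*30.1 + 134.67*30.1
T ≈ 63.89 °C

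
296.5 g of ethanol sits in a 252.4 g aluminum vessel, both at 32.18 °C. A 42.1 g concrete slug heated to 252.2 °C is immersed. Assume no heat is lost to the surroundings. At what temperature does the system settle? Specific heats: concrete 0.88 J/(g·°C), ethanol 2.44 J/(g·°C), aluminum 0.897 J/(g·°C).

T_f ≈ 40.4 °C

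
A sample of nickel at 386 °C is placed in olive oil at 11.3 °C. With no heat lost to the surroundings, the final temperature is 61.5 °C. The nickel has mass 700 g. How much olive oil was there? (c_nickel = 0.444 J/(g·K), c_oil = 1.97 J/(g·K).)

|Q_nickel| = |Q_oil|:
700·0.444·(386 − 61.5) = m·1.97·(61.5 − 11.3)
98.89 m = 100855  ⇒  m ≈ 1020 g

m ≈ 1020 g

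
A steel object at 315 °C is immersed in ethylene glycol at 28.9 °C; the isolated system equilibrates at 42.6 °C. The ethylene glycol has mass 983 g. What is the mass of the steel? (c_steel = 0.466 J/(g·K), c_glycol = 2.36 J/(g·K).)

m ≈ 250 g

Heat lost by the steel = heat gained by the glycol:
m·0.466·(315 − 42.6) = 983·2.36·(42.6 − 28.9)
126.94 m = 31782  ⇒  m ≈ 250.4 g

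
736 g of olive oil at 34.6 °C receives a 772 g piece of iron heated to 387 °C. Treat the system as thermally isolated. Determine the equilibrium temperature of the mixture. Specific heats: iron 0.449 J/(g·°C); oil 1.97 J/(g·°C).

T_f ≈ 102.6 °C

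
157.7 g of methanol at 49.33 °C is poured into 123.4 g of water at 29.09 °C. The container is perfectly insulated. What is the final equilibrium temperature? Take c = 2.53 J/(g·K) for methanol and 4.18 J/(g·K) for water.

|Q_methanol| = |Q_water|:
157.7·2.53·(49.33 − T) = 123.4·4.18·(T − 29.09)
398.98(49.33 − T) = 515.81(T − 29.09)
914.79 T = 34687  ⇒  T ≈ 37.92 °C

T_f ≈ 37.9 °C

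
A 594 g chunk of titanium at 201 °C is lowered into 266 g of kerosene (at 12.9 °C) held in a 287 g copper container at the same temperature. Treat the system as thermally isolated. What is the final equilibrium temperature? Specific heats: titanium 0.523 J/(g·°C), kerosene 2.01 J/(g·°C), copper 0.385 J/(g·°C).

T_f ≈ 74.0 °C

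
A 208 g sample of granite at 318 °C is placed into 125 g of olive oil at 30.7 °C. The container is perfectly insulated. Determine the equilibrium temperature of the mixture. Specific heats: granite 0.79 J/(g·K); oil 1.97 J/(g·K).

Energy conservation, ΣQ = 0:
208*0.79*(T − 318) + 125*1.97*(T − 30.7) = 0
(164.32 + 246.25) T = 164.32*318 + 246.25*30.7
T ≈ 145.68 °C

T_f ≈ 145.7 °C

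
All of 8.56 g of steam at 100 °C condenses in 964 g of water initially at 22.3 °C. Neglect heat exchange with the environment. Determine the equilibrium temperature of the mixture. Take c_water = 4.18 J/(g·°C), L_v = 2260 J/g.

T_f ≈ 27.7 °C

Taking heat into each body as positive, Σ m c ΔT = 0:
steam→water at 100 °C releases m L_v = 8.56×2260 = 19346
  condensed water 100 °C→T: 35.78(T − 100)
  water warms: 964×4.18×(T − 22.3) = 4029.5(T − 22.3)
4065.3 T = 19346 + 3578.1 + 89858 = 112782
T ≈ 27.74 °C — below 100 °C, confirming all the steam condensed.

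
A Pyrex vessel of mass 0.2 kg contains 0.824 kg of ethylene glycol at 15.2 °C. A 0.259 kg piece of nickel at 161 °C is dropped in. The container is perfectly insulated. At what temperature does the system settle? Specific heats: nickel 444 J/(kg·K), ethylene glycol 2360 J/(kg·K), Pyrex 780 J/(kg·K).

T_f ≈ 22.8 °C

T_f = Σ m_i c_i T_i / Σ m_i c_i:
T_f = (115×161 + 1944.6×15.2 + 156×15.2) / (115 + 1944.6 + 156)
    = 50444 / 2215.6 ≈ 22.77 °C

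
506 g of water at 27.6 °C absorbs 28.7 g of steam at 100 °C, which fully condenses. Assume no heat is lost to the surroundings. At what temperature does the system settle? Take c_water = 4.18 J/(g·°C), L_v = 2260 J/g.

Setting the total heat transfer to zero:
steam→water at 100 °C releases m L_v = 28.7·2260 = 64862
  condensed water 100 °C→T: 119.97(T − 100)
  original water: 2115.1(T − 27.6)
2235 T = 64862 + 11997 + 58376 = 135235
T ≈ 60.51 °C — below 100 °C, confirming all the steam condensed.

T_f ≈ 60.5 °C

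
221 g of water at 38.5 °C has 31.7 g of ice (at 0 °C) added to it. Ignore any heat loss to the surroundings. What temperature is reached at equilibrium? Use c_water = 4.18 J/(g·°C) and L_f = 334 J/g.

T_f ≈ 23.6 °C

Setting the total heat transfer to zero:
fusion: m_ice L_f = 31.7·334 = 10588; warm the meltwater: 132.51 T; water cools: 221·4.18·(T − 38.5) = 923.78(T − 38.5)
1056.3 T = 35566 − 10588 = 24978
T ≈ 23.65 °C (positive, so assuming full melt was valid).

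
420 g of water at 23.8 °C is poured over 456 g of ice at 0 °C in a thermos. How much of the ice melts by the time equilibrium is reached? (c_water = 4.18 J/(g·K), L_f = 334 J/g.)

Cooling the water to 0 °C releases 420×4.18×23.8 = 41783 J.
Melting all 456 g of ice would need 456×334 = 152304 J.
Since 41783 < 152304 J, not all the ice melts; equilibrium is at 0 °C.
m_melted×334 = 41783  ⇒  m_melted ≈ 125.1 g.

m_melted ≈ 125 g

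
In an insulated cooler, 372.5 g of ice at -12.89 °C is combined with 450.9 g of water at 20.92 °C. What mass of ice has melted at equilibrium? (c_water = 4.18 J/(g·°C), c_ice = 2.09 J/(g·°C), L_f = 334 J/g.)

Cooling the water to 0 °C releases 450.9×4.18×20.92 = 39429 J.
Of that, 372.5×2.09×12.89 = 10035 J goes to bring the ice to 0 °C, leaving 29394 J.
Fully melting the ice requires m_ice L_f = 372.5×334 = 124415 J.
That's not enough to melt it all — equilibrium is at 0 °C with ice remaining.
m_melt = 29394 / L_f = 88.01 g.

m_melted ≈ 88 g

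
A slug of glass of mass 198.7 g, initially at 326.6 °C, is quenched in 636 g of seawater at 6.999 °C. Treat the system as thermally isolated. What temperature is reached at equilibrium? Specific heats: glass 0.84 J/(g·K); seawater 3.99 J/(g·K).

T_f ≈ 26.7 °C

Let T be the final temperature. ΣQ_i = 0:
198.7*0.84*(T − 326.6) + 636*3.99*(T − 6.999) = 0
(166.91 + 2537.6) T = 166.91*326.6 + 2537.6*6.999
T = 72273 / 2704.5 = 26.7 °C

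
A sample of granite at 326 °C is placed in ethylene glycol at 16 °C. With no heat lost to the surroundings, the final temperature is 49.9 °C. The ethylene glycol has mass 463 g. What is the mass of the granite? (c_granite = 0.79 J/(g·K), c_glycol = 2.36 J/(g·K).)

Heat lost by the granite = heat gained by the glycol:
m·0.79·(326 − 49.9) = 463·2.36·(49.9 − 16)
218.12 m = 37042  ⇒  m ≈ 169.8 g

m ≈ 170 g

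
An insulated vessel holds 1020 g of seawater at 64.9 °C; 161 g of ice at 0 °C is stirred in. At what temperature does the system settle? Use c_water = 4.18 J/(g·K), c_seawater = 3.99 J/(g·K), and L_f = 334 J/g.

T_f ≈ 44.4 °C

Sum of m c ΔT and latent-heat terms is zero:
melt ice: 161×334 = 53774
  meltwater 0→T: 161×4.18×T = 672.98 T
  seawater cools: 1020×3.99×(T − 64.9) = 4069.8(T − 64.9)
4742.8 T = 264130 − 53774 = 210356
T ≈ 44.35 °C — above 0 °C, consistent with complete melting.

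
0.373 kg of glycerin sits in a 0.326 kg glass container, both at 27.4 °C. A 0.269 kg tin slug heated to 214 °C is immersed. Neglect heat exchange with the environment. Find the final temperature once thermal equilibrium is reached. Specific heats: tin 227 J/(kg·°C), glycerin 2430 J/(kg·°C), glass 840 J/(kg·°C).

T_f ≈ 36.6 °C

Heat gained plus heat lost sum to zero:
0.269·227·(T − 214) + 0.373·2430·(T − 27.4) + 0.326·840·(T − 27.4) = 0
61.06(T − 214) + 906.39(T − 27.4) + 273.84(T − 27.4) = 0
(61.06 + 906.39 + 273.84) T = 61.06·214 + 906.39·27.4 + 273.84·27.4
T ≈ 36.58 °C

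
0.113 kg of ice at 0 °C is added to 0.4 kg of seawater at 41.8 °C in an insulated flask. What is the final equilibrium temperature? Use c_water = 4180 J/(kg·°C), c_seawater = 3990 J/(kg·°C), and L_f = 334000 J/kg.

Setting the total heat transfer to zero:
latent heat to melt: 0.113·334000 = 37742; warm the meltwater: 472.34 T; seawater: 1596(T − 41.8)
2068.3 T = 66713 − 37742 = 28971
T ≈ 14.01 °C (positive, so assuming full melt was valid).

T_f ≈ 14.0 °C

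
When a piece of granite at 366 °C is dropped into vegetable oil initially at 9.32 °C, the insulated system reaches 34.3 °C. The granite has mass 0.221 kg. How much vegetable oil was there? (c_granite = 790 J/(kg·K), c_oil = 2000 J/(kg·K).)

m ≈ 1.16 kg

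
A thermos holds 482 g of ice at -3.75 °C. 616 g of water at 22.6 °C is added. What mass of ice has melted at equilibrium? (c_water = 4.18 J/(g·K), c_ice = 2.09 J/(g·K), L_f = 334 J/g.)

Water can give up m c ΔT = 616·4.18·22.6 = 58192 J before reaching 0 °C.
Of that, 482·2.09·3.75 = 3777.7 J goes to bring the ice to 0 °C, leaving 54415 J.
To melt every bit of ice: 482·334 = 160988 J.
54415 J < 160988 J, so only part of the ice melts and the system sits at 0 °C.
m_melted·334 = 54415  ⇒  m_melted ≈ 162.9 g.

m_melted ≈ 163 g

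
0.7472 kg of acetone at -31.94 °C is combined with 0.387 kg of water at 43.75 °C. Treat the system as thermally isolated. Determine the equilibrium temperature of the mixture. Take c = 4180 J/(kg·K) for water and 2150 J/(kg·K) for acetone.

Conservation of energy gives ΣQ = 0:
0.387·4180·(T − 43.75) + 0.7472·2150·(T − (-31.94)) = 0
(1617.7 + 1606.5) T = 1617.7·43.75 + 1606.5·(-31.94)
T = 19462 / 3224.1 = 6.04 °C

T_f ≈ 6.0 °C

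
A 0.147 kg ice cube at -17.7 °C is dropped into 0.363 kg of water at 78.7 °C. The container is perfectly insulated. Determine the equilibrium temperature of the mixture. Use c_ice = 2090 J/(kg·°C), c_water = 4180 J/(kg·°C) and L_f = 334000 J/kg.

Heat gained plus heat lost sum to zero:
ice -17.7→0 °C: 0.147·2090·17.7 = 5438; latent heat to melt: 0.147·334000 = 49098; warm the meltwater: 614.46 T; water cools: 0.363·4180·(T − 78.7) = 1517.3(T − 78.7)
2131.8 T = 119415 − 54536 = 64879
T ≈ 30.43 °C — above 0 °C, consistent with complete melting.

T_f ≈ 30.4 °C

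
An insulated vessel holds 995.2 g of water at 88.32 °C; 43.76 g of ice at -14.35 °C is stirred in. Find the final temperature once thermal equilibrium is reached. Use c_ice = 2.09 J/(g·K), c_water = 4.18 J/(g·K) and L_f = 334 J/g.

T_f ≈ 80.9 °C

Energy conservation, ΣQ = 0:
warm ice to 0 °C: 43.76×2.09×(0 − (-14.35)) = 1312.4
  melt ice: 43.76×334 = 14616
  meltwater 0→T: 43.76×4.18×T = 182.92 T
  water cools: 995.2×4.18×(T − 88.32) = 4159.9(T − 88.32)
4342.9 T = 367406 − 15928 = 351477
T ≈ 80.93 °C — above 0 °C, consistent with complete melting.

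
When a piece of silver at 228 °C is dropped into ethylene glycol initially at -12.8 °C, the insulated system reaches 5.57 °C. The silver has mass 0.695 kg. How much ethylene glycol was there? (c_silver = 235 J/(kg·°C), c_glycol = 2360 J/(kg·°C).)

Heat gained plus heat lost sum to zero:
0.695×235×(5.57 − 228) + m×2360×(5.57 − (-12.8)) = 0
43353 m = 36328
m = 36328/43353 ≈ 0.838 kg

m ≈ 0.838 kg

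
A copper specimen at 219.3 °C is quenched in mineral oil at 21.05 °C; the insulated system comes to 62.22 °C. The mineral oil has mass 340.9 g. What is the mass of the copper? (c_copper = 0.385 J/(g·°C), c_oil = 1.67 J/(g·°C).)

m ≈ 388 g

Let T be the final temperature. ΣQ_i = 0:
m·0.385·(62.22 − 219.3) + 340.9·1.67·(62.22 − 21.05) = 0
-60.48 m = -23438
m = -23438/-60.48 ≈ 387.6 g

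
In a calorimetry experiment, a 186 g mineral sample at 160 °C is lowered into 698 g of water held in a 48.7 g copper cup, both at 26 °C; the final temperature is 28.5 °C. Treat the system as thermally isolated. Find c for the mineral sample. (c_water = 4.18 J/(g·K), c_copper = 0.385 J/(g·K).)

c ≈ 0.3 J/(g·K)

Let T be the final temperature. ΣQ_i = 0:
186·c·(28.5 − 160) + 698·4.18·(28.5 − 26) + 48.7·0.385·(28.5 − 26) = 0
-24459 c = -7341
c = -7341/-24459 ≈ 0.3001 J/(g·K)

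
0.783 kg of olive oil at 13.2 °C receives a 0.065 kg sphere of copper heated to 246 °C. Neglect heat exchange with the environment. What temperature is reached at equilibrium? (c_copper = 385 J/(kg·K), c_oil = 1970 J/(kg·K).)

T_f ≈ 16.9 °C

Heat lost by the copper equals heat gained by the oil:
0.065×385×(246 − T) = 0.783×1970×(T − 13.2)
25.03(246 − T) = 1542.5(T − 13.2)
1567.5 T = 26517  ⇒  T ≈ 16.92 °C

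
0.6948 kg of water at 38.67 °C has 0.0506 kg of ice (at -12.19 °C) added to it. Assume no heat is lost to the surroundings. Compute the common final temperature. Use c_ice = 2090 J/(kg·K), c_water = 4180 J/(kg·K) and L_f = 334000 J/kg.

T_f ≈ 30.2 °C

Conservation of energy gives ΣQ = 0:
ice -12.19→0 °C: 0.0506×2090×12.19 = 1289.1
  melt ice: 0.0506×334000 = 16900
  warm the meltwater: 211.51 T
  water cools: 0.6948×4180×(T − 38.67) = 2904.3(T − 38.67)
3115.8 T = 112308 − 18190 = 94118
T ≈ 30.21 °C — above 0 °C, consistent with complete melting.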